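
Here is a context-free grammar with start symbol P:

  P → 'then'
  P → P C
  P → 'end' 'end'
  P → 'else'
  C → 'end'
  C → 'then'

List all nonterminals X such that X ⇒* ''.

No nonterminal has an empty production or an RHS whose symbols are all nullable.

{ } (none)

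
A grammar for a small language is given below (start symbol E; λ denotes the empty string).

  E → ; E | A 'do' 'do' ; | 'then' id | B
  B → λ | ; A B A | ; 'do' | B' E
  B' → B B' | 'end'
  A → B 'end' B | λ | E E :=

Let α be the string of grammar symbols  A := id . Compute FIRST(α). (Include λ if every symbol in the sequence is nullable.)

{ 'do', 'end', 'then', :=, ; }

Add FIRST(A)\{λ} = { 'do', 'end', 'then', :=, ; }; A is nullable, continue.
:= is a terminal; add {:=} and stop.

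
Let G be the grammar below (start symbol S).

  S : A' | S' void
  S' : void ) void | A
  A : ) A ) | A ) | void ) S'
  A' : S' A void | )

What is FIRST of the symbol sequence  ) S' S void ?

{ ) }

) is a terminal; add {)} and stop.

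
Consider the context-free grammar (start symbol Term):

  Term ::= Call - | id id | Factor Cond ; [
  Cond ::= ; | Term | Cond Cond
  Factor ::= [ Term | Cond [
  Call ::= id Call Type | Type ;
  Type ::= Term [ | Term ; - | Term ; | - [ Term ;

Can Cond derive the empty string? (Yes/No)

No

No nonterminal in this grammar is nullable.
No production of Cond has an RHS whose symbols are all nullable, so Cond is not nullable.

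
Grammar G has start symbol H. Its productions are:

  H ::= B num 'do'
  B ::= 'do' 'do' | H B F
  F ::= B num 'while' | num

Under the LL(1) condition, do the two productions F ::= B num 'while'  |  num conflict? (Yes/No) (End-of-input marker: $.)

No

FIRST(B num 'while') = { 'do' } and FIRST(num) = { num }.
The FIRST sets are disjoint and neither alternative is nullable — no conflict.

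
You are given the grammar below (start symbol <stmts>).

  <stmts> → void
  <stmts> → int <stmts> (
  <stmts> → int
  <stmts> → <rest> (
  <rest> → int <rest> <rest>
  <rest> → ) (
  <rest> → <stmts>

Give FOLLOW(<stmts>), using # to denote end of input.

{ #, (, ), int, void }

<stmts> is the start symbol, so # ∈ FOLLOW(<stmts>).
In <stmts> → int <stmts> (: add FIRST(() = { ( }.
In <rest> → <stmts>: <stmts> is at the end, add FOLLOW(<rest>) = { (, ), int, void }.
Union: FOLLOW(<stmts>) = { #, (, ), int, void }.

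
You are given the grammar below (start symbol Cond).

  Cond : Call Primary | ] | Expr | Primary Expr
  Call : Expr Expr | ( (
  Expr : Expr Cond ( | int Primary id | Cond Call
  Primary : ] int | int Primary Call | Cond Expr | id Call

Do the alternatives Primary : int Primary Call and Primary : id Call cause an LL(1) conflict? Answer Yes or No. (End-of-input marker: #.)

FIRST(int Primary Call) = { int } and FIRST(id Call) = { id }.
The FIRST sets are disjoint and neither alternative is nullable — no conflict.

No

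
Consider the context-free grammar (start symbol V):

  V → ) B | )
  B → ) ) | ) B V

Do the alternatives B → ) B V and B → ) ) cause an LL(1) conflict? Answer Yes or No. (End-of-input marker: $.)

Yes

FIRST() B V) = { ) } and FIRST() )) = { ) }.
Both contain ), so the two alternatives are not disjoint — LL(1) conflict.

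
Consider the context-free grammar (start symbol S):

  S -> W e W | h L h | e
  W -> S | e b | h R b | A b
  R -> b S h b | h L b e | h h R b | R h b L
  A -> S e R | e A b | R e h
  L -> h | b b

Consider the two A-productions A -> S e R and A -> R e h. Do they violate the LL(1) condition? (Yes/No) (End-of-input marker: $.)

Yes

FIRST(S e R) = { b, e, h } and FIRST(R e h) = { b, h }.
Both contain b, so the two alternatives are not disjoint — LL(1) conflict.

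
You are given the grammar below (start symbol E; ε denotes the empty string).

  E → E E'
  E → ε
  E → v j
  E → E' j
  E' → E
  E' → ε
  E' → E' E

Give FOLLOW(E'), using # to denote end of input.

In E → E E': E' is at the end, add FOLLOW(E) = { #, j, v }.
In E → E' j: add FIRST(j) = { j }.
In E' → E' E: add FIRST(E)\{ε} = { j, v }.
  Since E is nullable, also add FOLLOW(E') = { #, j, v }.
Union: FOLLOW(E') = { #, j, v }.

{ #, j, v }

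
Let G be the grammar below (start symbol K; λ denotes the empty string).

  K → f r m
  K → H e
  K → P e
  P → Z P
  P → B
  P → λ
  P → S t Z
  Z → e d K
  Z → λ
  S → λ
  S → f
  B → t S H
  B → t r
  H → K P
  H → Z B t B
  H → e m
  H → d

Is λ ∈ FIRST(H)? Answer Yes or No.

No

Nullable nonterminals: P, S, Z.
No production of H has an RHS whose symbols are all nullable, so H is not nullable.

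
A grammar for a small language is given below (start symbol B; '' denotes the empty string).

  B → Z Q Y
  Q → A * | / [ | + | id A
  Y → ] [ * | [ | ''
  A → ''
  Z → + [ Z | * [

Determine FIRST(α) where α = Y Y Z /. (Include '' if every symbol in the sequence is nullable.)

Add FIRST(Y)\{''} = { [, ] }; Y is nullable, continue.
Add FIRST(Y)\{''} = { [, ] }; Y is nullable, continue.
Add FIRST(Z) = { *, + }; Z is not nullable, stop.

{ *, +, [, ] }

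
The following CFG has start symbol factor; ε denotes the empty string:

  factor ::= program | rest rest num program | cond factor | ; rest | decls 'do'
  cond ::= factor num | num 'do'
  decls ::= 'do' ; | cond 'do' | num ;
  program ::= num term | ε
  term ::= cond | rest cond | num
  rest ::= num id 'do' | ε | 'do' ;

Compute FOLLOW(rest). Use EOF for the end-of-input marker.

In factor ::= rest rest num program: add FIRST(rest num program) = { 'do', num }.
In factor ::= rest rest num program: add FIRST(num program) = { num }.
In factor ::= ; rest: rest is at the end, add FOLLOW(factor) = { EOF, num }.
In term ::= rest cond: add FIRST(cond) = { 'do', ;, num }.
Union: FOLLOW(rest) = { EOF, 'do', ;, num }.

{ EOF, 'do', ;, num }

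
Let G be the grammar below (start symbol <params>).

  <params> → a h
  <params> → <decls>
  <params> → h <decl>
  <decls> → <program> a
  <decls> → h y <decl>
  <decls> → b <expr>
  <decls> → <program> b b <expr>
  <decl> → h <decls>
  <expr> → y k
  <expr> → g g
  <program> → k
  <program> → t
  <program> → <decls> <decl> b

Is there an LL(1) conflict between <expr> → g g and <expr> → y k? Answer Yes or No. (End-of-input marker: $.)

No

FIRST(g g) = { g } and FIRST(y k) = { y }.
The FIRST sets are disjoint and neither alternative is nullable — no conflict.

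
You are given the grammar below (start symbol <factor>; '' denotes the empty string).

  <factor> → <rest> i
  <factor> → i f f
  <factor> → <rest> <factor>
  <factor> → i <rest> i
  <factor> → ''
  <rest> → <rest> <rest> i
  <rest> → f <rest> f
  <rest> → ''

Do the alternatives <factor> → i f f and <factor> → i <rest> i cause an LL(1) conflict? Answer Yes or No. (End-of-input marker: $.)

Yes

FIRST(i f f) = { i } and FIRST(i <rest> i) = { i }.
Both contain i, so the two alternatives are not disjoint — LL(1) conflict.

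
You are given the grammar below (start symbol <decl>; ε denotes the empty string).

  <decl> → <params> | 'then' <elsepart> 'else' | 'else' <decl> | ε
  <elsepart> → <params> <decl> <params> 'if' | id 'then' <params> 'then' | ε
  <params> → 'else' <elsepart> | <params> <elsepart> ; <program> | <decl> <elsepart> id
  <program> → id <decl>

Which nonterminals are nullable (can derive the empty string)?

{ <decl>, <elsepart> }

Directly nullable (have an ε-production): <decl>, <elsepart>.
No other nonterminal has a production whose RHS symbols are all nullable.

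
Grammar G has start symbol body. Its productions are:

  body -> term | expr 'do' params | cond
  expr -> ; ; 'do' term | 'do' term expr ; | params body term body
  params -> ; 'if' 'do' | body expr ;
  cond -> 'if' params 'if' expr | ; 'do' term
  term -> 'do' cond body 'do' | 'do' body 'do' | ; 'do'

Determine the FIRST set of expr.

{ 'do', 'if', ; }

expr -> ; ; 'do' term contributes {;}.
expr -> 'do' term expr ; contributes {'do'}.
From expr -> params body term body: add FIRST(params) = { 'do', 'if', ; }.
Union: FIRST(expr) = { 'do', 'if', ; }.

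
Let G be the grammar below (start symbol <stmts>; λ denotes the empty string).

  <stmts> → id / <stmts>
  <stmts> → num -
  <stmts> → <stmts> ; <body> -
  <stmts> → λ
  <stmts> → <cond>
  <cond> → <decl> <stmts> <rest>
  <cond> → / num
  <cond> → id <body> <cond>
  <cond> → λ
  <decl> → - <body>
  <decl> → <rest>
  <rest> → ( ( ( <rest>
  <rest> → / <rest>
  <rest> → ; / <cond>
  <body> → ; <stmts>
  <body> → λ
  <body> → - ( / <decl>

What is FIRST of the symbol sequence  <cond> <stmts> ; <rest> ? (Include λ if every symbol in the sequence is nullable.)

{ (, -, /, ;, id, num }

Add FIRST(<cond>)\{λ} = { (, -, /, ;, id }; <cond> is nullable, continue.
Add FIRST(<stmts>)\{λ} = { (, -, /, ;, id, num }; <stmts> is nullable, continue.
; is a terminal; add {;} and stop.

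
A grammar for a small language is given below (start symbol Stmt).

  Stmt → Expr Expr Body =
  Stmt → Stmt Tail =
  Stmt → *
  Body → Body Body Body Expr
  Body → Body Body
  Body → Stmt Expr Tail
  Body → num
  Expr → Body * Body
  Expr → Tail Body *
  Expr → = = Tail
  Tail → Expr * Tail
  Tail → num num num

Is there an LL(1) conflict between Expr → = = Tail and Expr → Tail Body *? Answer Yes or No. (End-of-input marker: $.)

FIRST(= = Tail) = { = } and FIRST(Tail Body *) = { *, =, num }.
Both contain =, so the two alternatives are not disjoint — LL(1) conflict.

Yes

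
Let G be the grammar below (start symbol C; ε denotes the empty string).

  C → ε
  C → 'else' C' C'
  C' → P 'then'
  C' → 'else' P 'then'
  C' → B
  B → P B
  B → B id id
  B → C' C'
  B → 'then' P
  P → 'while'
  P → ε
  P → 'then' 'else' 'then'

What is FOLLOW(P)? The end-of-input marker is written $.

{ $, 'else', 'then', 'while', id }

In C' → P 'then': add FIRST('then') = { 'then' }.
In C' → 'else' P 'then': add FIRST('then') = { 'then' }.
In B → P B: add FIRST(B) = { 'else', 'then', 'while' }.
In B → 'then' P: P is at the end, add FOLLOW(B) = { $, 'else', 'then', 'while', id }.
Union: FOLLOW(P) = { $, 'else', 'then', 'while', id }.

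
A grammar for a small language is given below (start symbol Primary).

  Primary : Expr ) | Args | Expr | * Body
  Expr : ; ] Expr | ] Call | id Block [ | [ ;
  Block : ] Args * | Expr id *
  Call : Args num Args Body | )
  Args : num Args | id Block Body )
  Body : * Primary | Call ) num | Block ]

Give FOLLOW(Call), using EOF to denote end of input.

In Expr : ] Call: Call is at the end, add FOLLOW(Expr) = { EOF, ), id }.
In Body : Call ) num: add FIRST() num) = { ) }.
Union: FOLLOW(Call) = { EOF, ), id }.

{ EOF, ), id }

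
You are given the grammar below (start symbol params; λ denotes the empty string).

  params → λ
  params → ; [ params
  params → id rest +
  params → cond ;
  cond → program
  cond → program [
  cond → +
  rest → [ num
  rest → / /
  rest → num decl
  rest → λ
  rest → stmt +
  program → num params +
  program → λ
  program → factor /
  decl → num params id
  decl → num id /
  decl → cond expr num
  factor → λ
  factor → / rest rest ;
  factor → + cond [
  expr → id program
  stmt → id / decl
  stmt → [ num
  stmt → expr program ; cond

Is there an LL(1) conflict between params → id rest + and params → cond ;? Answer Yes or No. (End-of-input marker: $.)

No

FIRST(id rest +) = { id } and FIRST(cond ;) = { +, /, ;, [, num }.
The FIRST sets are disjoint and neither alternative is nullable — no conflict.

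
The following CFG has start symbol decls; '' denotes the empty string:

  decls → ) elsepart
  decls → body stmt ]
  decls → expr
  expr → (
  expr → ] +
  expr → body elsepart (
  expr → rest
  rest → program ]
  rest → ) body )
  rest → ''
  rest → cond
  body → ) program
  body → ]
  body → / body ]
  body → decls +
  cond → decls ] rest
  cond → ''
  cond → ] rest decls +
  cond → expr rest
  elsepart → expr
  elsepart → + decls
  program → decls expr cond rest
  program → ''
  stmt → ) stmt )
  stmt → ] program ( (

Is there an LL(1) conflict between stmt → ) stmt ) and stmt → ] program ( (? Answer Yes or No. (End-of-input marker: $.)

No

FIRST() stmt )) = { ) } and FIRST(] program ( () = { ] }.
The FIRST sets are disjoint and neither alternative is nullable — no conflict.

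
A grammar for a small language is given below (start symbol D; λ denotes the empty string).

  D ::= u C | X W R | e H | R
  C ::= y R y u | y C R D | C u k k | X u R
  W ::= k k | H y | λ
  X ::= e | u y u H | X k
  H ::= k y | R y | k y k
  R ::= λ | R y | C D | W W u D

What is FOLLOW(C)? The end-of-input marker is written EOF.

{ EOF, e, k, u, y }

In D ::= u C: C is at the end, add FOLLOW(D) = { EOF, e, k, u, y }.
In C ::= y C R D: add FIRST(R D)\{λ} = { e, k, u, y }.
  Since R D is nullable, also add FOLLOW(C) = { EOF, e, k, u, y }.
In C ::= C u k k: add FIRST(u k k) = { u }.
In R ::= C D: add FIRST(D)\{λ} = { e, k, u, y }.
  Since D is nullable, also add FOLLOW(R) = { EOF, e, k, u, y }.
Union: FOLLOW(C) = { EOF, e, k, u, y }.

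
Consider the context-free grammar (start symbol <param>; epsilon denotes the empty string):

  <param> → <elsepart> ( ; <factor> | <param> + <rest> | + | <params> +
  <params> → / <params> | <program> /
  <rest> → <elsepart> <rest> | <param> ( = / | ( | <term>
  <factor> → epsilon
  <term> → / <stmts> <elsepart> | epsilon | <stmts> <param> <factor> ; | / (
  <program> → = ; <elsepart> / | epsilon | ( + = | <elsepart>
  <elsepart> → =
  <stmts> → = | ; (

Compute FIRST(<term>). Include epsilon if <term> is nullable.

<term> → / <stmts> <elsepart> contributes {/}.
<term> → epsilon contributes epsilon.
From <term> → <stmts> <param> <factor> ;: add FIRST(<stmts>) = { ;, = }.
<term> → / ( contributes {/}.
Union: FIRST(<term>) = { /, ;, =, epsilon }.

{ /, ;, =, epsilon }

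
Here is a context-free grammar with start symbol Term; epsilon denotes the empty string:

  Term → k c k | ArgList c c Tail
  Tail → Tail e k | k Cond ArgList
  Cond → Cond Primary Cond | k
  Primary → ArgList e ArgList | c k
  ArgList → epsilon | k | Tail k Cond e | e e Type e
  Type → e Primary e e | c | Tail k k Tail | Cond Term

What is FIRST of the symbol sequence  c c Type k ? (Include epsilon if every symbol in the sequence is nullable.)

{ c }

c is a terminal; add {c} and stop.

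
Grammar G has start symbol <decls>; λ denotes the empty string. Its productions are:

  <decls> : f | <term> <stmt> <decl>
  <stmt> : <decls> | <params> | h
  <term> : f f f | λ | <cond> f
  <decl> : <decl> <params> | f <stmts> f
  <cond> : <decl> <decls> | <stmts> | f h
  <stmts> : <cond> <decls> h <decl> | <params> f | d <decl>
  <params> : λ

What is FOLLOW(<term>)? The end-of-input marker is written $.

In <decls> : <term> <stmt> <decl>: add FIRST(<stmt> <decl>) = { d, f, h }.
Union: FOLLOW(<term>) = { d, f, h }.

{ d, f, h }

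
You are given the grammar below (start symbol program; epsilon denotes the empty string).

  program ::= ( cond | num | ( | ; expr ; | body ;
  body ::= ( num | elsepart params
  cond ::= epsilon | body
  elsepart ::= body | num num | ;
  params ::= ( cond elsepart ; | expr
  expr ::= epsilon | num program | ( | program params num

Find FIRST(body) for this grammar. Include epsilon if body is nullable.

body ::= ( num contributes {(}.
From body ::= elsepart params: add FIRST(elsepart) = { (, ;, num }.
Union: FIRST(body) = { (, ;, num }.

{ (, ;, num }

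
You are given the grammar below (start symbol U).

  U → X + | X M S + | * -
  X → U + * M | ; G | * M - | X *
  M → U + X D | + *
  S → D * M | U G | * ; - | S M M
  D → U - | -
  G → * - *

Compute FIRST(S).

{ *, -, ; }

From S → D * M: add FIRST(D) = { *, -, ; }.
From S → U G: add FIRST(U) = { *, ; }.
S → * ; - contributes {*}.
From S → S M M: add FIRST(S) = { *, -, ; }.
Union: FIRST(S) = { *, -, ; }.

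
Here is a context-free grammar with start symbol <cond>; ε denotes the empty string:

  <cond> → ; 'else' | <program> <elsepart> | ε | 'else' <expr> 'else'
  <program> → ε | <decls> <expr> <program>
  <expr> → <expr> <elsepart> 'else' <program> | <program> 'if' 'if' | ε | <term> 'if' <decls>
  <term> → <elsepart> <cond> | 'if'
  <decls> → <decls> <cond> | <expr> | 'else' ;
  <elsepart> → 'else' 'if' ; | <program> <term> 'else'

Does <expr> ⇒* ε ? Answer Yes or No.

Yes

<expr> has an ε-production, so <expr> ⇒ ε.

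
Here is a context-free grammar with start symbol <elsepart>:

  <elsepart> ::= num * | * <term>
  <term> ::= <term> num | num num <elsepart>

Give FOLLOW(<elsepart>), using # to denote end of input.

<elsepart> is the start symbol, so # ∈ FOLLOW(<elsepart>).
In <term> ::= num num <elsepart>: <elsepart> is at the end, add FOLLOW(<term>) = { #, num }.
Union: FOLLOW(<elsepart>) = { #, num }.

{ #, num }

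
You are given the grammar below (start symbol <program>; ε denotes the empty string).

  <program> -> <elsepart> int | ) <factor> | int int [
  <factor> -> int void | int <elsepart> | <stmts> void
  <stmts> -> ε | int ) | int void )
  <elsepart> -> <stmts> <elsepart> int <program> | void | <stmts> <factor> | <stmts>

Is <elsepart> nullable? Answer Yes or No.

<elsepart> -> <stmts> and each of <stmts> is nullable, so <elsepart> ⇒* ε.

Yes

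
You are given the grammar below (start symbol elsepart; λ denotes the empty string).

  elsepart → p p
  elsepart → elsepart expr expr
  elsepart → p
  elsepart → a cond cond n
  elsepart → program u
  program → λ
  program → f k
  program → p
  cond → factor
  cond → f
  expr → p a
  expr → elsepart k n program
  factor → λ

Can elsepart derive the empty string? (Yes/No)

Nullable nonterminals: cond, factor, program.
No production of elsepart has an RHS whose symbols are all nullable, so elsepart is not nullable.

No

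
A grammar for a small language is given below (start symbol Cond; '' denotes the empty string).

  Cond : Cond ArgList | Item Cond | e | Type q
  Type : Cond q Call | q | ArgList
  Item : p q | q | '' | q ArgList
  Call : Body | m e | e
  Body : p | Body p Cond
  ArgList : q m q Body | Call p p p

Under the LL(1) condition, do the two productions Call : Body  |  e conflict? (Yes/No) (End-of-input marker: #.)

FIRST(Body) = { p } and FIRST(e) = { e }.
The FIRST sets are disjoint and neither alternative is nullable — no conflict.

No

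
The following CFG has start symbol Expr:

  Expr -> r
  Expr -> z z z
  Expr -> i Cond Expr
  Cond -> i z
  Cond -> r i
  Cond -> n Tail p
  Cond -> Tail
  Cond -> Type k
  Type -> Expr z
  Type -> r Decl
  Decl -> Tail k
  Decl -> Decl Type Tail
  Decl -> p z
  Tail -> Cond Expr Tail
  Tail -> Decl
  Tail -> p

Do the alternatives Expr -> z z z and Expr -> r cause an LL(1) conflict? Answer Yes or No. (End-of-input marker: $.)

FIRST(z z z) = { z } and FIRST(r) = { r }.
The FIRST sets are disjoint and neither alternative is nullable — no conflict.

No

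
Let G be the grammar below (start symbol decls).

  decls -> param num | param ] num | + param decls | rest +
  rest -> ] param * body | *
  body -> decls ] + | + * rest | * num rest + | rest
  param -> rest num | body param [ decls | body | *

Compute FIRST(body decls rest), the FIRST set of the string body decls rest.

Add FIRST(body) = { *, +, ] }; body is not nullable, stop.

{ *, +, ] }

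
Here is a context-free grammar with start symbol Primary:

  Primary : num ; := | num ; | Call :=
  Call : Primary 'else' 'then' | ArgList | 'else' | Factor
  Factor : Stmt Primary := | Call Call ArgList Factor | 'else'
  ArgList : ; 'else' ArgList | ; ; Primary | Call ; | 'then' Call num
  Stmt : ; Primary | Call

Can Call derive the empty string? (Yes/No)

No nonterminal in this grammar is nullable.
No production of Call has an RHS whose symbols are all nullable, so Call is not nullable.

No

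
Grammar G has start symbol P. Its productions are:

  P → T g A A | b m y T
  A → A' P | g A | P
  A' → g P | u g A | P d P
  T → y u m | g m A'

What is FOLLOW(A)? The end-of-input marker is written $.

{ $, b, d, g, u, y }

In P → T g A A: add FIRST(A) = { b, g, u, y }.
In P → T g A A: A is at the end, add FOLLOW(P) = { $, b, d, g, u, y }.
In A → g A: A is at the end, add FOLLOW(A) = { $, b, d, g, u, y }.
In A' → u g A: A is at the end, add FOLLOW(A') = { $, b, d, g, u, y }.
Union: FOLLOW(A) = { $, b, d, g, u, y }.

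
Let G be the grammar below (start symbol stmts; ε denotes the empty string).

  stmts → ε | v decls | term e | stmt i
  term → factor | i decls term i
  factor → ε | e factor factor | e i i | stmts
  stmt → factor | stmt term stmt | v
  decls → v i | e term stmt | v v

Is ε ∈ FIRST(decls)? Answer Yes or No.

No

Nullable nonterminals: factor, stmt, stmts, term.
No production of decls has an RHS whose symbols are all nullable, so decls is not nullable.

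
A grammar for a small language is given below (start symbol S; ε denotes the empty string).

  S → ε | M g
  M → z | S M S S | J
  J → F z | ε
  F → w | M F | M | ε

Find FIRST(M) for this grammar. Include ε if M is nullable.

M → z contributes {z}.
From M → S M S S: S, M, S, S nullable, take FIRST(S) ∪ FIRST(M) ∪ FIRST(S) ∪ FIRST(S) = { g, w, z }; also ε since the whole RHS is nullable.
From M → J: add FIRST(J) = { g, w, z, ε } (including ε since J is nullable).
Union: FIRST(M) = { g, w, z, ε }.

{ g, w, z, ε }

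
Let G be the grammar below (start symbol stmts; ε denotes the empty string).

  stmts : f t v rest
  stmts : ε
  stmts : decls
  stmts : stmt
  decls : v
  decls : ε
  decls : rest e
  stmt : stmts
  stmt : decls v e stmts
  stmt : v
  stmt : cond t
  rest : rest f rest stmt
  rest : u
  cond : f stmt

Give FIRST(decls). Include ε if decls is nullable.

{ u, v, ε }

decls : v contributes {v}.
decls : ε contributes ε.
From decls : rest e: add FIRST(rest) = { u }.
Union: FIRST(decls) = { u, v, ε }.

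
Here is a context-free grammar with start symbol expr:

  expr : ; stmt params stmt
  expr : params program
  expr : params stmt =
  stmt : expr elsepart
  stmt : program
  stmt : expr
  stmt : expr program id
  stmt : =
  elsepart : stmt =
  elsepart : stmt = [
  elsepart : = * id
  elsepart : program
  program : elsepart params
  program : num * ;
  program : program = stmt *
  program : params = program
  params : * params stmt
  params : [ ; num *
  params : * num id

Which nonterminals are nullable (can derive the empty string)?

No nonterminal has an empty production or an RHS whose symbols are all nullable.

{ } (none)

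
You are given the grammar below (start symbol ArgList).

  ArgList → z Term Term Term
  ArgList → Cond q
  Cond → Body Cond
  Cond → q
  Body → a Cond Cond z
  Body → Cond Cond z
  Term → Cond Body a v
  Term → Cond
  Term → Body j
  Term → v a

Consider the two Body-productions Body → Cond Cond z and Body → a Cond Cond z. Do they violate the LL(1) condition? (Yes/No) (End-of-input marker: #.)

Yes

FIRST(Cond Cond z) = { a, q } and FIRST(a Cond Cond z) = { a }.
Both contain a, so the two alternatives are not disjoint — LL(1) conflict.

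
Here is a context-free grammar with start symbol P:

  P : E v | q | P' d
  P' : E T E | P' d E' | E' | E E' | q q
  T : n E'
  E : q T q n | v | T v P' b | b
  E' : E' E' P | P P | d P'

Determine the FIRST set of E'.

From E' : E' E' P: add FIRST(E') = { b, d, n, q, v }.
From E' : P P: add FIRST(P) = { b, d, n, q, v }.
E' : d P' contributes {d}.
Union: FIRST(E') = { b, d, n, q, v }.

{ b, d, n, q, v }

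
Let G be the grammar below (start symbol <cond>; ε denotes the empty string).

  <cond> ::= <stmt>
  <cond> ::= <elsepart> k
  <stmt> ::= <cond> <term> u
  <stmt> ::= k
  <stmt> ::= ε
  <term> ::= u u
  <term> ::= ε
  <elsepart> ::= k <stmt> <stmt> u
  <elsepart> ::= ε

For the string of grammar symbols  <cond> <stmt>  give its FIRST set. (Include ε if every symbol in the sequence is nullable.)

{ k, u, ε }

Add FIRST(<cond>)\{ε} = { k, u }; <cond> is nullable, continue.
Add FIRST(<stmt>)\{ε} = { k, u }; <stmt> is nullable, continue.
Every symbol is nullable, so include ε.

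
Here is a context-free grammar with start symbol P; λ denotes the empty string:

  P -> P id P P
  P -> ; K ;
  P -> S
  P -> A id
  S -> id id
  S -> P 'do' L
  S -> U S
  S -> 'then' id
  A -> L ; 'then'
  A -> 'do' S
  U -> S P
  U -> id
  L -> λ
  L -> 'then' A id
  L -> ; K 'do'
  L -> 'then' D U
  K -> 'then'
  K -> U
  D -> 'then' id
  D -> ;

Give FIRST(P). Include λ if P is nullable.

{ 'do', 'then', ;, id }

From P -> P id P P: add FIRST(P) = { 'do', 'then', ;, id }.
P -> ; K ; contributes {;}.
From P -> S: add FIRST(S) = { 'do', 'then', ;, id }.
From P -> A id: add FIRST(A) = { 'do', 'then', ; }.
Union: FIRST(P) = { 'do', 'then', ;, id }.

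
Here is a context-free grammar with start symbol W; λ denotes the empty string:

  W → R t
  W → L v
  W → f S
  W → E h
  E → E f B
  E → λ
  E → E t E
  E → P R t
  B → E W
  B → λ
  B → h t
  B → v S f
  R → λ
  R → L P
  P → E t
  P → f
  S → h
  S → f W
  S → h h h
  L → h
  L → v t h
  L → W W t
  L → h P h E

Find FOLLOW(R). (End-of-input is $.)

In W → R t: add FIRST(t) = { t }.
In E → P R t: add FIRST(t) = { t }.
Union: FOLLOW(R) = { t }.

{ t }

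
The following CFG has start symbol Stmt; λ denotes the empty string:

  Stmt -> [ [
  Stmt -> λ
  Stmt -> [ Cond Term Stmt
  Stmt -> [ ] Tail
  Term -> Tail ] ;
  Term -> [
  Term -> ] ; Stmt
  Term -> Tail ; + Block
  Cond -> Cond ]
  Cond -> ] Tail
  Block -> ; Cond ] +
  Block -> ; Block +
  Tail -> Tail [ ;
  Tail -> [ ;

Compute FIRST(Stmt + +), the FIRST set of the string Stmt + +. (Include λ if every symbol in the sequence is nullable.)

Add FIRST(Stmt)\{λ} = { [ }; Stmt is nullable, continue.
+ is a terminal; add {+} and stop.

{ +, [ }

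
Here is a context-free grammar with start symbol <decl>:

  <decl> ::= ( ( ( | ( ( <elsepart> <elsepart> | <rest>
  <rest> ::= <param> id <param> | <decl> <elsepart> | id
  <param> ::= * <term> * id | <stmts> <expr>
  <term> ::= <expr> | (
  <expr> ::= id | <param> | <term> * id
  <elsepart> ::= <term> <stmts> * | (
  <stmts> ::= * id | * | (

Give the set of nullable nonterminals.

{ } (none)

No nonterminal has an empty production or an RHS whose symbols are all nullable.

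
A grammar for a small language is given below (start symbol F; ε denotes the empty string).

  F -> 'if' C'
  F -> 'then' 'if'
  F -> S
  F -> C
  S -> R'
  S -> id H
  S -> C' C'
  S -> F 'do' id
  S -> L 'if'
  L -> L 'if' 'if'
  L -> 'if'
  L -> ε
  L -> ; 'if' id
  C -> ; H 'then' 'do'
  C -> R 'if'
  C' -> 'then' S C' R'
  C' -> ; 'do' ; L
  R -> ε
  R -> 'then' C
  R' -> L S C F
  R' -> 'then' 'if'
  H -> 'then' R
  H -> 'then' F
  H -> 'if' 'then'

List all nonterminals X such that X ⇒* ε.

Directly nullable (have an ε-production): L, R.
No other nonterminal has a production whose RHS symbols are all nullable.

{ L, R }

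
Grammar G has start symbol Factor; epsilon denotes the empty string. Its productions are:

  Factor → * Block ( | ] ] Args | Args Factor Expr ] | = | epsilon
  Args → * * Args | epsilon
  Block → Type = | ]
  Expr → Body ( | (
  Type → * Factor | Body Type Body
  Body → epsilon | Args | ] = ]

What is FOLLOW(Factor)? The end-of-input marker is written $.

{ $, (, *, =, ] }

Factor is the start symbol, so $ ∈ FOLLOW(Factor).
In Factor → Args Factor Expr ]: add FIRST(Expr ]) = { (, *, ] }.
In Type → * Factor: Factor is at the end, add FOLLOW(Type) = { *, =, ] }.
Union: FOLLOW(Factor) = { $, (, *, =, ] }.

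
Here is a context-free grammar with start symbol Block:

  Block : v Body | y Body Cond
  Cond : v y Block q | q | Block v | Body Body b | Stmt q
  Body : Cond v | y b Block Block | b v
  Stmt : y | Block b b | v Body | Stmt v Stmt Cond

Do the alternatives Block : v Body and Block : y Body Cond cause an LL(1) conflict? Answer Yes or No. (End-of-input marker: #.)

FIRST(v Body) = { v } and FIRST(y Body Cond) = { y }.
The FIRST sets are disjoint and neither alternative is nullable — no conflict.

No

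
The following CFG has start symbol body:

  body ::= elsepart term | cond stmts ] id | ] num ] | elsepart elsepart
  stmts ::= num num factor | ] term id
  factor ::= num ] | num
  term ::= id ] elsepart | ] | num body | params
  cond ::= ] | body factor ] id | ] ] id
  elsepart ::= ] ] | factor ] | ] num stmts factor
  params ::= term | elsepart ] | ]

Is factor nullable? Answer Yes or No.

No

No nonterminal in this grammar is nullable.
No production of factor has an RHS whose symbols are all nullable, so factor is not nullable.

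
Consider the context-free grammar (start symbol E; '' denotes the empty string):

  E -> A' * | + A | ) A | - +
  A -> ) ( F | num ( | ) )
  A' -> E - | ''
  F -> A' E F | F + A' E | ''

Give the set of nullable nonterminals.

Directly nullable (have an ''-production): A', F.
No other nonterminal has a production whose RHS symbols are all nullable.

{ A', F }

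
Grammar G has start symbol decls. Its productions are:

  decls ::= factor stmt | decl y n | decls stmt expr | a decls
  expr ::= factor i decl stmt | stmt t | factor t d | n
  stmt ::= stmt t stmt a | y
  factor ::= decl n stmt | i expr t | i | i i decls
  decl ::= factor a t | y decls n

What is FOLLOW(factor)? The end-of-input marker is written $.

{ a, i, t, y }

In decls ::= factor stmt: add FIRST(stmt) = { y }.
In expr ::= factor i decl stmt: add FIRST(i decl stmt) = { i }.
In expr ::= factor t d: add FIRST(t d) = { t }.
In decl ::= factor a t: add FIRST(a t) = { a }.
Union: FOLLOW(factor) = { a, i, t, y }.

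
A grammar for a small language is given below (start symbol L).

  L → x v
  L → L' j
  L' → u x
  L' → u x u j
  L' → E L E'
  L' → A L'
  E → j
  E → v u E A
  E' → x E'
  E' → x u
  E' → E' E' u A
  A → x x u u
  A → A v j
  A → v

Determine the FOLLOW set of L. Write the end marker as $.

{ $, x }

L is the start symbol, so $ ∈ FOLLOW(L).
In L' → E L E': add FIRST(E') = { x }.
Union: FOLLOW(L) = { $, x }.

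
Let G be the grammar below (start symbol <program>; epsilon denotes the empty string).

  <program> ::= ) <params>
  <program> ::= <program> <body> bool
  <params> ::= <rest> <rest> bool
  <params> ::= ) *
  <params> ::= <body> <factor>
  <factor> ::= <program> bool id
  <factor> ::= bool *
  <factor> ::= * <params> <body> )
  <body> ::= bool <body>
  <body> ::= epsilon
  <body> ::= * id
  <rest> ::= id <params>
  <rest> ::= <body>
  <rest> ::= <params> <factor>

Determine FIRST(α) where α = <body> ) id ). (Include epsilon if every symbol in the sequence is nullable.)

{ ), *, bool }

Add FIRST(<body>)\{epsilon} = { *, bool }; <body> is nullable, continue.
) is a terminal; add {)} and stop.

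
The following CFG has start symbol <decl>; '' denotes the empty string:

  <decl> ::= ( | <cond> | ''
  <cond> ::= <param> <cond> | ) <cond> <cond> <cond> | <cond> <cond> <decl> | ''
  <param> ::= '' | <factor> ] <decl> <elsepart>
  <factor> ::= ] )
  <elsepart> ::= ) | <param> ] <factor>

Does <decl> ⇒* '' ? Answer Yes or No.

<decl> has an ''-production, so <decl> ⇒ ''.

Yes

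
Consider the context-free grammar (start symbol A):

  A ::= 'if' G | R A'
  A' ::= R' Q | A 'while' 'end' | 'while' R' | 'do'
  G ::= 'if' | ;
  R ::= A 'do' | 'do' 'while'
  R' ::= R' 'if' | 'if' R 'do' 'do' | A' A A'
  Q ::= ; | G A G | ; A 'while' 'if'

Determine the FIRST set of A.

A ::= 'if' G contributes {'if'}.
From A ::= R A': add FIRST(R) = { 'do', 'if' }.
Union: FIRST(A) = { 'do', 'if' }.

{ 'do', 'if' }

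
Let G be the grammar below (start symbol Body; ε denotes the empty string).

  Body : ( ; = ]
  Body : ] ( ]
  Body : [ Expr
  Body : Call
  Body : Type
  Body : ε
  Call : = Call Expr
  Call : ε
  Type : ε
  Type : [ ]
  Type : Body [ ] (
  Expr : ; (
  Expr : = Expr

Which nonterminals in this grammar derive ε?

{ Body, Call, Type }

Directly nullable (have an ε-production): Body, Call, Type.
No other nonterminal has a production whose RHS symbols are all nullable.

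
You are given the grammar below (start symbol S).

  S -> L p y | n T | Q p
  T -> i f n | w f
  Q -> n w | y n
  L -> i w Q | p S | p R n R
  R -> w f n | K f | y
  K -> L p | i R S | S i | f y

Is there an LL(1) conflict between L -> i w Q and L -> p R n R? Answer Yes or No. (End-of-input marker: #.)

FIRST(i w Q) = { i } and FIRST(p R n R) = { p }.
The FIRST sets are disjoint and neither alternative is nullable — no conflict.

No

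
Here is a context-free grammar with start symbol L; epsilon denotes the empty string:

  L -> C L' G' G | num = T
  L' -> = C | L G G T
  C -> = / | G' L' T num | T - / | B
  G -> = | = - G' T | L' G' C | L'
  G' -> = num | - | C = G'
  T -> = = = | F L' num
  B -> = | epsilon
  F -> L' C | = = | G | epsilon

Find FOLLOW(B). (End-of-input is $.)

{ $, -, =, num }

In C -> B: B is at the end, add FOLLOW(C) = { $, -, =, num }.
Union: FOLLOW(B) = { $, -, =, num }.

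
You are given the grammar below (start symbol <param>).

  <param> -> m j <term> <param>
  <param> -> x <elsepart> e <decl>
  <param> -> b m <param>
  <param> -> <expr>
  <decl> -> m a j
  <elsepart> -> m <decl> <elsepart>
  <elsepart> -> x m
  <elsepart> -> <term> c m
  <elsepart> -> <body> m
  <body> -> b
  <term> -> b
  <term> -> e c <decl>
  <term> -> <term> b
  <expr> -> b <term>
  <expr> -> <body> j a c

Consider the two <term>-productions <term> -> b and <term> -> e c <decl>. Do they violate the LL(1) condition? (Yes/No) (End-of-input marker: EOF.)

No

FIRST(b) = { b } and FIRST(e c <decl>) = { e }.
The FIRST sets are disjoint and neither alternative is nullable — no conflict.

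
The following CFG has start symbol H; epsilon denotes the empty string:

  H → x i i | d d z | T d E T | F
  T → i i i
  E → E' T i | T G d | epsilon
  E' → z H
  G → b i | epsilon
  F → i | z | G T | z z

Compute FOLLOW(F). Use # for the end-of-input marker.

In H → F: F is at the end, add FOLLOW(H) = { #, i }.
Union: FOLLOW(F) = { #, i }.

{ #, i }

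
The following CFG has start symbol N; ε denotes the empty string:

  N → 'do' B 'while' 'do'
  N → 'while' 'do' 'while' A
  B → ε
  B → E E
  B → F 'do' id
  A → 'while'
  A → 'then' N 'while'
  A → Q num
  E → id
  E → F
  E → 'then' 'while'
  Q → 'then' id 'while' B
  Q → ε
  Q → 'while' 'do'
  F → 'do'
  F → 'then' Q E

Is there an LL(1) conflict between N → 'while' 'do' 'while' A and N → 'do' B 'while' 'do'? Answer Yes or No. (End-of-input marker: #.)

FIRST('while' 'do' 'while' A) = { 'while' } and FIRST('do' B 'while' 'do') = { 'do' }.
The FIRST sets are disjoint and neither alternative is nullable — no conflict.

No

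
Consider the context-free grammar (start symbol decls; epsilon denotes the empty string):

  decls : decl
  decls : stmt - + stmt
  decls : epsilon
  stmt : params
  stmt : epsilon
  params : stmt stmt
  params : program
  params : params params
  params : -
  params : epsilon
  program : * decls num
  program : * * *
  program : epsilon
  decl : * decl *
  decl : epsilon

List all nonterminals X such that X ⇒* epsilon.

{ decl, decls, params, program, stmt }

Directly nullable (have an epsilon-production): decls, stmt, params, program, decl.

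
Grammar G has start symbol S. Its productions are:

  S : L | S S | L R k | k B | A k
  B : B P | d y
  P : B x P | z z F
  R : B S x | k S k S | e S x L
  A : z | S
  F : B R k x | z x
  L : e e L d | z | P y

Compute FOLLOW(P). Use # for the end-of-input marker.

In B : B P: P is at the end, add FOLLOW(B) = { #, d, e, k, x, z }.
In P : B x P: P is at the end, add FOLLOW(P) = { #, d, e, k, x, y, z }.
In L : P y: add FIRST(y) = { y }.
Union: FOLLOW(P) = { #, d, e, k, x, y, z }.

{ #, d, e, k, x, y, z }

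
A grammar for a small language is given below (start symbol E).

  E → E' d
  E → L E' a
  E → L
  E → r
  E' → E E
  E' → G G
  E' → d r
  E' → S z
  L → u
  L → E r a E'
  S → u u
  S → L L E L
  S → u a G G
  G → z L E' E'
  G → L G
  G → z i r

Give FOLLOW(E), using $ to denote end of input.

E is the start symbol, so $ ∈ FOLLOW(E).
In E' → E E: add FIRST(E) = { d, r, u, z }.
In E' → E E: E is at the end, add FOLLOW(E') = { $, a, d, r, u, z }.
In L → E r a E': add FIRST(r a E') = { r }.
In S → L L E L: add FIRST(L) = { d, r, u, z }.
Union: FOLLOW(E) = { $, a, d, r, u, z }.

{ $, a, d, r, u, z }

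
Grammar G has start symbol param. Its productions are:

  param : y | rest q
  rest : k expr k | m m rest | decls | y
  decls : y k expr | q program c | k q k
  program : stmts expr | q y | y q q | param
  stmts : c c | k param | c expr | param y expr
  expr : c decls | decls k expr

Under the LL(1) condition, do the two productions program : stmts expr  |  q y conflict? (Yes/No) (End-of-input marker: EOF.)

Yes

FIRST(stmts expr) = { c, k, m, q, y } and FIRST(q y) = { q }.
Both contain q, so the two alternatives are not disjoint — LL(1) conflict.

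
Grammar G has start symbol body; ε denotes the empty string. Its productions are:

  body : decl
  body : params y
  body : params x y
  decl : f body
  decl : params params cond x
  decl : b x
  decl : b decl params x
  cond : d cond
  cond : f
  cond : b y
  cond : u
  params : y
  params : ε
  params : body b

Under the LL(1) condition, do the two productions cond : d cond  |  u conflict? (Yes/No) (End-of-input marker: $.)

No

FIRST(d cond) = { d } and FIRST(u) = { u }.
The FIRST sets are disjoint and neither alternative is nullable — no conflict.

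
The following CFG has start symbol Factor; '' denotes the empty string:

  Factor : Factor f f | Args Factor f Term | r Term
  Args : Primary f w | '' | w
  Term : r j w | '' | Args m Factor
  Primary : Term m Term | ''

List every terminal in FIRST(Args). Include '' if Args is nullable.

{ f, m, r, w, '' }

From Args : Primary f w: Primary nullable, take FIRST(Primary) ∪ {f} = { f, m, r, w }.
Args : '' contributes ''.
Args : w contributes {w}.
Union: FIRST(Args) = { f, m, r, w, '' }.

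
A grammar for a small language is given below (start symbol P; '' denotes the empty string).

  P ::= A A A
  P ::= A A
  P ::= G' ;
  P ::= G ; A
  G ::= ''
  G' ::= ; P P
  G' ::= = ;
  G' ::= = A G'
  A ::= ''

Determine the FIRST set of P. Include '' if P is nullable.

From P ::= A A A: A, A, A nullable, take FIRST(A) ∪ FIRST(A) ∪ FIRST(A) = {  }; also '' since the whole RHS is nullable.
From P ::= A A: A, A nullable, take FIRST(A) ∪ FIRST(A) = {  }; also '' since the whole RHS is nullable.
From P ::= G' ;: add FIRST(G') = { ;, = }.
From P ::= G ; A: G nullable, take FIRST(G) ∪ {;} = { ; }.
Union: FIRST(P) = { ;, =, '' }.

{ ;, =, '' }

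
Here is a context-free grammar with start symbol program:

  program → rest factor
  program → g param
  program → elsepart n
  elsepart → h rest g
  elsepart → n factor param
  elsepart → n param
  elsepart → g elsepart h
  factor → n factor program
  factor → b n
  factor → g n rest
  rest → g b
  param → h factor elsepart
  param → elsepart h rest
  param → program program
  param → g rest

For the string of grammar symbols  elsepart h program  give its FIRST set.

{ g, h, n }

Add FIRST(elsepart) = { g, h, n }; elsepart is not nullable, stop.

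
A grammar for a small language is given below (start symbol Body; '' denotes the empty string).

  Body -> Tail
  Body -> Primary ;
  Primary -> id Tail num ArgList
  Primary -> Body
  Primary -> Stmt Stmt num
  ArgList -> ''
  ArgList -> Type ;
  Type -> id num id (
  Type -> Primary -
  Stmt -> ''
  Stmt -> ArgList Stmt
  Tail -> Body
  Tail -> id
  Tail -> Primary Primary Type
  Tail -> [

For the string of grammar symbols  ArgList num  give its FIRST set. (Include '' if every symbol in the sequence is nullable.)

Add FIRST(ArgList)\{''} = { [, id, num }; ArgList is nullable, continue.
num is a terminal; add {num} and stop.

{ [, id, num }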